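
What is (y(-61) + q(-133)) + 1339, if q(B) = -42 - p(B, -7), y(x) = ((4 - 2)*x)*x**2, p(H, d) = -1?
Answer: -452664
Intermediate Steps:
y(x) = 2*x**3 (y(x) = (2*x)*x**2 = 2*x**3)
q(B) = -41 (q(B) = -42 - 1*(-1) = -42 + 1 = -41)
(y(-61) + q(-133)) + 1339 = (2*(-61)**3 - 41) + 1339 = (2*(-226981) - 41) + 1339 = (-453962 - 41) + 1339 = -454003 + 1339 = -452664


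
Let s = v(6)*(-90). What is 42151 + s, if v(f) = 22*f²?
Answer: -29129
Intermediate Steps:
s = -71280 (s = (22*6²)*(-90) = (22*36)*(-90) = 792*(-90) = -71280)
42151 + s = 42151 - 71280 = -29129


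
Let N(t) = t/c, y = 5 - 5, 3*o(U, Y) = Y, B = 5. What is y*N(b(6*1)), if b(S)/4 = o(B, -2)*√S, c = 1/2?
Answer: 0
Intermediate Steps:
o(U, Y) = Y/3
c = ½ ≈ 0.50000
y = 0
b(S) = -8*√S/3 (b(S) = 4*(((⅓)*(-2))*√S) = 4*(-2*√S/3) = -8*√S/3)
N(t) = 2*t (N(t) = t/(½) = t*2 = 2*t)
y*N(b(6*1)) = 0*(2*(-8*√6/3)) = 0*(-16*√6/3) = 0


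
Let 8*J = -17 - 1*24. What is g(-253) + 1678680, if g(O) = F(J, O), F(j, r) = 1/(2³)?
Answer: 13429441/8 ≈ 1.6787e+6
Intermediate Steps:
J = -41/8 (J = (-17 - 1*24)/8 = (-17 - 24)/8 = (⅛)*(-41) = -41/8 ≈ -5.1250)
F(j, r) = ⅛ (F(j, r) = 1/8 = ⅛)
g(O) = ⅛
g(-253) + 1678680 = ⅛ + 1678680 = 13429441/8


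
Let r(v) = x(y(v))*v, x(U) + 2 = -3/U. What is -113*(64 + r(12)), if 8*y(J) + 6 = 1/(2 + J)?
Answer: -830776/83 ≈ -10009.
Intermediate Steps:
y(J) = -¾ + 1/(8*(2 + J))
x(U) = -2 - 3/U
r(v) = v*(-2 - 24*(2 + v)/(-11 - 6*v)) (r(v) = (-2 - 3*8*(2 + v)/(-11 - 6*v))*v = (-2 - 24*(2 + v)/(-11 - 6*v))*v = v*(-2 - 24*(2 + v)/(-11 - 6*v)))
-113*(64 + r(12)) = -113*(64 + 2*12*(13 + 6*12)/(11 + 6*12)) = -113*(64 + 2*12*(13 + 72)/(11 + 72)) = -113*(64 + 2*12*85/83) = -113*(64 + 2*12*(1/83)*85) = -113*(64 + 2040/83) = -113*7352/83 = -830776/83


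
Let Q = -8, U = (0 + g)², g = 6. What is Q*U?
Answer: -288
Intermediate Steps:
U = 36 (U = (0 + 6)² = 6² = 36)
Q*U = -8*36 = -288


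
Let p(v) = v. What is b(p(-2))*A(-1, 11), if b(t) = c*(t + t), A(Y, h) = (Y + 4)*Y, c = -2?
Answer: -24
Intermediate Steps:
A(Y, h) = Y*(4 + Y) (A(Y, h) = (4 + Y)*Y = Y*(4 + Y))
b(t) = -4*t (b(t) = -2*(t + t) = -4*t)
b(p(-2))*A(-1, 11) = (-4*(-2))*(-(4 - 1)) = 8*(-1*3) = 8*(-3) = -24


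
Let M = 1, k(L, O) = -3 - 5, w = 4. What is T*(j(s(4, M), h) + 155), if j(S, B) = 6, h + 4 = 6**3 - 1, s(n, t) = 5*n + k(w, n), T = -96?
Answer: -15456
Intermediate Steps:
k(L, O) = -8
s(n, t) = -8 + 5*n (s(n, t) = 5*n - 8 = -8 + 5*n)
h = 211 (h = -4 + (6**3 - 1) = -4 + (216 - 1) = -4 + 215 = 211)
T*(j(s(4, M), h) + 155) = -96*(6 + 155) = -96*161 = -15456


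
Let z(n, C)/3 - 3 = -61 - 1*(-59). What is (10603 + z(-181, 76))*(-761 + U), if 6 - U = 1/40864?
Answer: -163609858263/20432 ≈ -8.0075e+6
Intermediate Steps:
z(n, C) = 3 (z(n, C) = 9 + 3*(-61 - 1*(-59)) = 9 + 3*(-61 + 59) = 9 + 3*(-2) = 9 - 6 = 3)
U = 245183/40864 (U = 6 - 1/40864 = 245183/40864 ≈ 6.0000)
(10603 + z(-181, 76))*(-761 + U) = (10603 + 3)*(-761 + 245183/40864) = 10606*(-30852321/40864) = -163609858263/20432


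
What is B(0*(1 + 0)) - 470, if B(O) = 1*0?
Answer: -470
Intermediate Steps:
B(O) = 0
B(0*(1 + 0)) - 470 = 0 - 470 = -470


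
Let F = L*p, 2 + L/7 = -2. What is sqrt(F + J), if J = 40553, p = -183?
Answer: sqrt(45677) ≈ 213.72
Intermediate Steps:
L = -28 (L = -14 + 7*(-2) = -14 - 14 = -28)
F = 5124 (F = -28*(-183) = 5124)
sqrt(F + J) = sqrt(5124 + 40553) = sqrt(45677)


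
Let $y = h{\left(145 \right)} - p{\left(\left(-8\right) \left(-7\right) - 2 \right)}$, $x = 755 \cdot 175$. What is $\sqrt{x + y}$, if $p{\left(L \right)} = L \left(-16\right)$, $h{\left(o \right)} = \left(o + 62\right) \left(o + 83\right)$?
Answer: $\sqrt{180185} \approx 424.48$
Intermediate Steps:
$h{\left(o \right)} = \left(62 + o\right) \left(83 + o\right)$
$p{\left(L \right)} = - 16 L$
$x = 132125$
$y = 48060$ ($y = \left(5146 + 145^{2} + 145 \cdot 145\right) - - 16 \left(\left(-8\right) \left(-7\right) - 2\right) = \left(5146 + 21025 + 21025\right) - - 16 \left(56 - 2\right) = 47196 - \left(-16\right) 54 = 47196 - -864 = 47196 + 864 = 48060$)
$\sqrt{x + y} = \sqrt{132125 + 48060} = \sqrt{180185}$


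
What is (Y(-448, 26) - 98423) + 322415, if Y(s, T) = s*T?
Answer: 212344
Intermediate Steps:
Y(s, T) = T*s
(Y(-448, 26) - 98423) + 322415 = (26*(-448) - 98423) + 322415 = (-11648 - 98423) + 322415 = -110071 + 322415 = 212344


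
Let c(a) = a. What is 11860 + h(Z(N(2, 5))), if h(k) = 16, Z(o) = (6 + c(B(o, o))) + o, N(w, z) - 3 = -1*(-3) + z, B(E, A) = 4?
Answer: 11876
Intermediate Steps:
N(w, z) = 6 + z (N(w, z) = 3 + (-1*(-3) + z) = 3 + (3 + z) = 6 + z)
Z(o) = 10 + o (Z(o) = (6 + 4) + o = 10 + o)
11860 + h(Z(N(2, 5))) = 11860 + 16 = 11876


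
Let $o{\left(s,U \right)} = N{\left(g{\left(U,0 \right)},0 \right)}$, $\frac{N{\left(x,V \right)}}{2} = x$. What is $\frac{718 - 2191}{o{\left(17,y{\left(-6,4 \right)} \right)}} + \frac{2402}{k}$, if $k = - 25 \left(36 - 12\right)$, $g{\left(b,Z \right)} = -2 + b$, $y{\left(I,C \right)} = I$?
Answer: $\frac{105671}{1200} \approx 88.059$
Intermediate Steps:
$N{\left(x,V \right)} = 2 x$
$o{\left(s,U \right)} = -4 + 2 U$ ($o{\left(s,U \right)} = 2 \left(-2 + U\right) = -4 + 2 U$)
$k = -600$ ($k = \left(-25\right) 24 = -600$)
$\frac{718 - 2191}{o{\left(17,y{\left(-6,4 \right)} \right)}} + \frac{2402}{k} = \frac{718 - 2191}{-4 + 2 \left(-6\right)} + \frac{2402}{-600} = - \frac{1473}{-4 - 12} + 2402 \left(- \frac{1}{600}\right) = - \frac{1473}{-16} - \frac{1201}{300} = \left(-1473\right) \left(- \frac{1}{16}\right) - \frac{1201}{300} = \frac{1473}{16} - \frac{1201}{300} = \frac{105671}{1200}$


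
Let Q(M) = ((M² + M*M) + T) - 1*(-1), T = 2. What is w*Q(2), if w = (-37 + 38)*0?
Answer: 0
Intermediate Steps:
w = 0 (w = 1*0 = 0)
Q(M) = 3 + 2*M² (Q(M) = ((M² + M*M) + 2) - 1*(-1) = ((M² + M²) + 2) + 1 = (2*M² + 2) + 1 = (2 + 2*M²) + 1 = 3 + 2*M²)
w*Q(2) = 0*(3 + 2*2²) = 0*(3 + 2*4) = 0*(3 + 8) = 0*11 = 0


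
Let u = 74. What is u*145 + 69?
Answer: 10799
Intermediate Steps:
u*145 + 69 = 74*145 + 69 = 10730 + 69 = 10799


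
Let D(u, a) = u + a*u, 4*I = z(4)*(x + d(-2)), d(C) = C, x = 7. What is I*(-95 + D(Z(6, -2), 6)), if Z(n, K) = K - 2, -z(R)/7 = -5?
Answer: -21525/4 ≈ -5381.3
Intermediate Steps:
z(R) = 35 (z(R) = -7*(-5) = 35)
Z(n, K) = -2 + K
I = 175/4 (I = (35*(7 - 2))/4 = (35*5)/4 = (¼)*175 = 175/4 ≈ 43.750)
I*(-95 + D(Z(6, -2), 6)) = 175*(-95 + (-2 - 2)*(1 + 6))/4 = 175*(-95 - 4*7)/4 = 175*(-95 - 28)/4 = (175/4)*(-123) = -21525/4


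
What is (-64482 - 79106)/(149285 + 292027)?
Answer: -35897/110328 ≈ -0.32537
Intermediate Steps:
(-64482 - 79106)/(149285 + 292027) = -143588/441312 = -143588*1/441312 = -35897/110328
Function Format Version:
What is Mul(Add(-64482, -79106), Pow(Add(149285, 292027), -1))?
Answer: Rational(-35897, 110328) ≈ -0.32537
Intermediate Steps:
Mul(Add(-64482, -79106), Pow(Add(149285, 292027), -1)) = Mul(-143588, Pow(441312, -1)) = Mul(-143588, Rational(1, 441312)) = Rational(-35897, 110328)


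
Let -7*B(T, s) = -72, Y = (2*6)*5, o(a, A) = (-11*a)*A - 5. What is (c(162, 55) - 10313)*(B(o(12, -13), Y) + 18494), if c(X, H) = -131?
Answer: -193258760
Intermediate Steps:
o(a, A) = -5 - 11*A*a (o(a, A) = -11*A*a - 5 = -5 - 11*A*a)
Y = 60 (Y = 12*5 = 60)
B(T, s) = 72/7 (B(T, s) = -1/7*(-72) = 72/7)
(c(162, 55) - 10313)*(B(o(12, -13), Y) + 18494) = (-131 - 10313)*(72/7 + 18494) = -10444*129530/7 = -193258760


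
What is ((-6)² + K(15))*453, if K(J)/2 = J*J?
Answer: 220158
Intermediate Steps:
K(J) = 2*J² (K(J) = 2*(J*J) = 2*J²)
((-6)² + K(15))*453 = ((-6)² + 2*15²)*453 = (36 + 2*225)*453 = (36 + 450)*453 = 486*453 = 220158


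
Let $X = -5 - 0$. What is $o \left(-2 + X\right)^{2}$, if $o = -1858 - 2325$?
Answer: $-204967$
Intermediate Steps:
$o = -4183$
$X = -5$ ($X = -5 + 0 = -5$)
$o \left(-2 + X\right)^{2} = - 4183 \left(-2 - 5\right)^{2} = - 4183 \left(-7\right)^{2} = \left(-4183\right) 49 = -204967$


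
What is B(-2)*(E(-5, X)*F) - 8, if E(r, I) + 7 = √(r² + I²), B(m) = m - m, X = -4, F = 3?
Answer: -8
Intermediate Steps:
B(m) = 0
E(r, I) = -7 + √(I² + r²) (E(r, I) = -7 + √(r² + I²) = -7 + √(I² + r²))
B(-2)*(E(-5, X)*F) - 8 = 0*((-7 + √((-4)² + (-5)²))*3) - 8 = 0*((-7 + √(16 + 25))*3) - 8 = 0*((-7 + √41)*3) - 8 = 0*(-21 + 3*√41) - 8 = 0 - 8 = -8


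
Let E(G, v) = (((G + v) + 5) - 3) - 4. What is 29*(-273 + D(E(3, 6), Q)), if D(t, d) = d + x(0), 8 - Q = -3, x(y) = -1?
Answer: -7627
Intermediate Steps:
E(G, v) = -2 + G + v (E(G, v) = ((5 + G + v) - 3) - 4 = (2 + G + v) - 4 = -2 + G + v)
Q = 11 (Q = 8 - 1*(-3) = 8 + 3 = 11)
D(t, d) = -1 + d (D(t, d) = d - 1 = -1 + d)
29*(-273 + D(E(3, 6), Q)) = 29*(-273 + (-1 + 11)) = 29*(-273 + 10) = 29*(-263) = -7627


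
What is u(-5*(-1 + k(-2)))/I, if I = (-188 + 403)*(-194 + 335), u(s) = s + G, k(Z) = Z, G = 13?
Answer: 28/30315 ≈ 0.00092364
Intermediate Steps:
u(s) = 13 + s (u(s) = s + 13 = 13 + s)
I = 30315 (I = 215*141 = 30315)
u(-5*(-1 + k(-2)))/I = (13 - 5*(-1 - 2))/30315 = (13 - 5*(-3))*(1/30315) = (13 + 15)*(1/30315) = 28*(1/30315) = 28/30315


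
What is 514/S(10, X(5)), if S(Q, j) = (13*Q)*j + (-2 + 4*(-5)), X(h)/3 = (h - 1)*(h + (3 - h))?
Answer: 257/2329 ≈ 0.11035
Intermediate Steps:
X(h) = -9 + 9*h (X(h) = 3*((h - 1)*(h + (3 - h))) = 3*((-1 + h)*3) = 3*(-3 + 3*h) = -9 + 9*h)
S(Q, j) = -22 + 13*Q*j (S(Q, j) = 13*Q*j + (-2 - 20) = 13*Q*j - 22 = -22 + 13*Q*j)
514/S(10, X(5)) = 514/(-22 + 13*10*(-9 + 9*5)) = 514/(-22 + 13*10*(-9 + 45)) = 514/(-22 + 13*10*36) = 514/(-22 + 4680) = 514/4658 = 514*(1/4658) = 257/2329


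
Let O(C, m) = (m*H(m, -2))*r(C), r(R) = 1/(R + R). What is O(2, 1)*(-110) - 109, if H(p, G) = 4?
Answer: -219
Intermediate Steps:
r(R) = 1/(2*R)
O(C, m) = 2*m/C (O(C, m) = (m*4)*(1/(2*C)) = (4*m)*(1/(2*C)) = 2*m/C)
O(2, 1)*(-110) - 109 = (2*1/2)*(-110) - 109 = (2*1*(1/2))*(-110) - 109 = 1*(-110) - 109 = -110 - 109 = -219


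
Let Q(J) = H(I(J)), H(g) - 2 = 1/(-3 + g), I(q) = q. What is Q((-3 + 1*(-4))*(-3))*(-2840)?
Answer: -52540/9 ≈ -5837.8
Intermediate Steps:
H(g) = 2 + 1/(-3 + g)
Q(J) = (-5 + 2*J)/(-3 + J)
Q((-3 + 1*(-4))*(-3))*(-2840) = ((-5 + 2*((-3 + 1*(-4))*(-3)))/(-3 + (-3 + 1*(-4))*(-3)))*(-2840) = ((-5 + 2*((-3 - 4)*(-3)))/(-3 + (-3 - 4)*(-3)))*(-2840) = ((-5 + 2*(-7*(-3)))/(-3 - 7*(-3)))*(-2840) = ((-5 + 2*21)/(-3 + 21))*(-2840) = ((-5 + 42)/18)*(-2840) = ((1/18)*37)*(-2840) = (37/18)*(-2840) = -52540/9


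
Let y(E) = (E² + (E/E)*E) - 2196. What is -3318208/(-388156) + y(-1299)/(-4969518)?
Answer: 659844840267/80372842867 ≈ 8.2098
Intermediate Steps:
y(E) = -2196 + E + E² (y(E) = (E² + 1*E) - 2196 = (E² + E) - 2196 = (E + E²) - 2196 = -2196 + E + E²)
-3318208/(-388156) + y(-1299)/(-4969518) = -3318208/(-388156) + (-2196 - 1299 + (-1299)²)/(-4969518) = -3318208*(-1/388156) + (-2196 - 1299 + 1687401)*(-1/4969518) = 829552/97039 + 1683906*(-1/4969518) = 829552/97039 - 280651/828253 = 659844840267/80372842867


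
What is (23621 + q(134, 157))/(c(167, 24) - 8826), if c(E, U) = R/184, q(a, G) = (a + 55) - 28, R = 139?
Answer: -4375888/1623845 ≈ -2.6948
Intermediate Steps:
q(a, G) = 27 + a (q(a, G) = (55 + a) - 28 = 27 + a)
c(E, U) = 139/184
(23621 + q(134, 157))/(c(167, 24) - 8826) = (23621 + (27 + 134))/(139/184 - 8826) = (23621 + 161)/(-1623845/184) = 23782*(-184/1623845) = -4375888/1623845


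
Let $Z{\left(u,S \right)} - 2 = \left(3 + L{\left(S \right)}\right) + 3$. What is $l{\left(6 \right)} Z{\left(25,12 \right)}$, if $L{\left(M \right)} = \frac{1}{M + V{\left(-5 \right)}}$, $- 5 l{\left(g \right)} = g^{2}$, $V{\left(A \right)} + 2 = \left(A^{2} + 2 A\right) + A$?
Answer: $- \frac{1449}{25} \approx -57.96$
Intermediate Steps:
$V{\left(A \right)} = -2 + A^{2} + 3 A$ ($V{\left(A \right)} = -2 + \left(\left(A^{2} + 2 A\right) + A\right) = -2 + \left(A^{2} + 3 A\right) = -2 + A^{2} + 3 A$)
$l{\left(g \right)} = - \frac{g^{2}}{5}$
$L{\left(M \right)} = \frac{1}{8 + M}$ ($L{\left(M \right)} = \frac{1}{M + \left(-2 + \left(-5\right)^{2} + 3 \left(-5\right)\right)} = \frac{1}{M - -8} = \frac{1}{M + 8} = \frac{1}{8 + M}$)
$Z{\left(u,S \right)} = 8 + \frac{1}{8 + S}$ ($Z{\left(u,S \right)} = 2 + \left(\left(3 + \frac{1}{8 + S}\right) + 3\right) = 2 + \left(6 + \frac{1}{8 + S}\right) = 8 + \frac{1}{8 + S}$)
$l{\left(6 \right)} Z{\left(25,12 \right)} = - \frac{6^{2}}{5} \frac{65 + 8 \cdot 12}{8 + 12} = \left(- \frac{1}{5}\right) 36 \frac{65 + 96}{20} = - \frac{36 \cdot \frac{1}{20} \cdot 161}{5} = \left(- \frac{36}{5}\right) \frac{161}{20} = - \frac{1449}{25}$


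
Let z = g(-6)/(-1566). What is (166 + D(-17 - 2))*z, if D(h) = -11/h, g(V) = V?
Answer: 1055/1653 ≈ 0.63823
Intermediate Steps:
z = 1/261 (z = -6/(-1566) = -6*(-1/1566) = 1/261 ≈ 0.0038314)
(166 + D(-17 - 2))*z = (166 - 11/(-17 - 2))*(1/261) = (166 - 11/(-19))*(1/261) = (166 - 11*(-1/19))*(1/261) = (166 + 11/19)*(1/261) = (3165/19)*(1/261) = 1055/1653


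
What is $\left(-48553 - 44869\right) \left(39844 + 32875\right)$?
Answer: $-6793554418$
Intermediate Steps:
$\left(-48553 - 44869\right) \left(39844 + 32875\right) = \left(-93422\right) 72719 = -6793554418$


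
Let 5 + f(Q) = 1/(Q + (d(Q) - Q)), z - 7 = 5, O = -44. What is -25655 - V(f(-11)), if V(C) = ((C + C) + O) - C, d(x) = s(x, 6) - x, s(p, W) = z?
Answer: -588939/23 ≈ -25606.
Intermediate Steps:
z = 12 (z = 7 + 5 = 12)
s(p, W) = 12
d(x) = 12 - x
f(Q) = -5 + 1/(12 - Q) (f(Q) = -5 + 1/(Q + ((12 - Q) - Q)) = -5 + 1/(Q + (12 - 2*Q)) = -5 + 1/(12 - Q))
V(C) = -44 + C (V(C) = ((C + C) - 44) - C = (2*C - 44) - C = (-44 + 2*C) - C = -44 + C)
-25655 - V(f(-11)) = -25655 - (-44 + (59 - 5*(-11))/(-12 - 11)) = -25655 - (-44 + (59 + 55)/(-23)) = -25655 - (-44 - 1/23*114) = -25655 - (-44 - 114/23) = -25655 - 1*(-1126/23) = -25655 + 1126/23 = -588939/23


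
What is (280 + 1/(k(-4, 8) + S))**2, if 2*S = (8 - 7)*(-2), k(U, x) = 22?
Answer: 34586161/441 ≈ 78427.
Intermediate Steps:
S = -1 (S = ((8 - 7)*(-2))/2 = (1*(-2))/2 = (1/2)*(-2) = -1)
(280 + 1/(k(-4, 8) + S))**2 = (280 + 1/(22 - 1))**2 = (280 + 1/21)**2 = (5881/21)**2 = 34586161/441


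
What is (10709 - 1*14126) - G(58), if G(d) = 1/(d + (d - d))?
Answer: -198187/58 ≈ -3417.0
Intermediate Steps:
G(d) = 1/d (G(d) = 1/(d + 0) = 1/d)
(10709 - 1*14126) - G(58) = (10709 - 1*14126) - 1/58 = (10709 - 14126) - 1*1/58 = -3417 - 1/58 = -198187/58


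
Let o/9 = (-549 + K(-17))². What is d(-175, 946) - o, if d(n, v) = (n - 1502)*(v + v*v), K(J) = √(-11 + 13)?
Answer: -1505073201 + 9882*√2 ≈ -1.5051e+9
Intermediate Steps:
K(J) = √2
o = 9*(-549 + √2)² ≈ 2.6987e+6
d(n, v) = (-1502 + n)*(v + v²)
d(-175, 946) - o = 946*(-1502 - 175 - 1502*946 - 175*946) - (2712627 - 9882*√2) = 946*(-1502 - 175 - 1420892 - 165550) + (-2712627 + 9882*√2) = 946*(-1588119) + (-2712627 + 9882*√2) = -1502360574 + (-2712627 + 9882*√2) = -1505073201 + 9882*√2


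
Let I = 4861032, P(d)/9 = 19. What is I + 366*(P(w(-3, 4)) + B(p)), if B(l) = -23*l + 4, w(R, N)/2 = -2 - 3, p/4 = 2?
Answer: 4857738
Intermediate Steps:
p = 8 (p = 4*2 = 8)
w(R, N) = -10 (w(R, N) = 2*(-2 - 3) = 2*(-5) = -10)
B(l) = 4 - 23*l
P(d) = 171 (P(d) = 9*19 = 171)
I + 366*(P(w(-3, 4)) + B(p)) = 4861032 + 366*(171 + (4 - 23*8)) = 4861032 + 366*(171 + (4 - 184)) = 4861032 + 366*(171 - 180) = 4861032 + 366*(-9) = 4861032 - 3294 = 4857738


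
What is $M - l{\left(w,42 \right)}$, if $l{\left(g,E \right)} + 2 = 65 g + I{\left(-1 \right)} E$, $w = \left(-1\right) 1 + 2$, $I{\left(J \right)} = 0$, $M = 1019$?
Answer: $956$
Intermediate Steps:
$w = 1$ ($w = -1 + 2 = 1$)
$l{\left(g,E \right)} = -2 + 65 g$ ($l{\left(g,E \right)} = -2 + \left(65 g + 0 E\right) = -2 + \left(65 g + 0\right) = -2 + 65 g$)
$M - l{\left(w,42 \right)} = 1019 - \left(-2 + 65 \cdot 1\right) = 1019 - \left(-2 + 65\right) = 1019 - 63 = 956$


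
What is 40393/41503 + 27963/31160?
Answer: 2419194269/1293233480 ≈ 1.8707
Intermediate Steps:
40393/41503 + 27963/31160 = 2419194269/1293233480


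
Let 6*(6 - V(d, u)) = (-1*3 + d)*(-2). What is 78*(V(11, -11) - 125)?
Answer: -9074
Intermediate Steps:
V(d, u) = 5 + d/3 (V(d, u) = 6 - (-1*3 + d)*(-2)/6 = 6 - (-3 + d)*(-2)/6 = 6 - (6 - 2*d)/6 = 6 + (-1 + d/3) = 5 + d/3)
78*(V(11, -11) - 125) = 78*((5 + (⅓)*11) - 125) = 78*((5 + 11/3) - 125) = 78*(26/3 - 125) = 78*(-349/3) = -9074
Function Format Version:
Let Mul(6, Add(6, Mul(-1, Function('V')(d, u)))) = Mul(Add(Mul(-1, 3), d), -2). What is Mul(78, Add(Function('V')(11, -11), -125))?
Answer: -9074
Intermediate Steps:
Function('V')(d, u) = Add(5, Mul(Rational(1, 3), d)) (Function('V')(d, u) = Add(6, Mul(Rational(-1, 6), Mul(Add(Mul(-1, 3), d), -2))) = Add(6, Mul(Rational(-1, 6), Mul(Add(-3, d), -2))) = Add(6, Mul(Rational(-1, 6), Add(6, Mul(-2, d)))) = Add(6, Add(-1, Mul(Rational(1, 3), d))) = Add(5, Mul(Rational(1, 3), d)))
Mul(78, Add(Function('V')(11, -11), -125)) = Mul(78, Add(Add(5, Mul(Rational(1, 3), 11)), -125)) = Mul(78, Add(Add(5, Rational(11, 3)), -125)) = Mul(78, Add(Rational(26, 3), -125)) = Mul(78, Rational(-349, 3)) = -9074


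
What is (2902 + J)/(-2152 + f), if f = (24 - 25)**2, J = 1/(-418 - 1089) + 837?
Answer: -1878224/1080519 ≈ -1.7383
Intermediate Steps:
J = 1261358/1507 (J = 1/(-1507) + 837 = -1/1507 + 837 = 1261358/1507 ≈ 837.00)
f = 1 (f = (-1)**2 = 1)
(2902 + J)/(-2152 + f) = (2902 + 1261358/1507)/(-2152 + 1) = (5634672/1507)/(-2151) = (5634672/1507)*(-1/2151) = -1878224/1080519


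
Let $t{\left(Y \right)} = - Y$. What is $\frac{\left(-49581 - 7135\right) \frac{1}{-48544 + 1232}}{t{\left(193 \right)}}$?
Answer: $- \frac{14179}{2282804} \approx -0.0062112$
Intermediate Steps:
$\frac{\left(-49581 - 7135\right) \frac{1}{-48544 + 1232}}{t{\left(193 \right)}} = \frac{\left(-49581 - 7135\right) \frac{1}{-48544 + 1232}}{\left(-1\right) 193} = \frac{\left(-56716\right) \frac{1}{-47312}}{-193} = \left(-56716\right) \left(- \frac{1}{47312}\right) \left(- \frac{1}{193}\right) = \frac{14179}{11828} \left(- \frac{1}{193}\right) = - \frac{14179}{2282804}$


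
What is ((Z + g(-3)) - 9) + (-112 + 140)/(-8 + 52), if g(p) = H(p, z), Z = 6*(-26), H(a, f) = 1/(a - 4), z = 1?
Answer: -12667/77 ≈ -164.51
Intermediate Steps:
H(a, f) = 1/(-4 + a)
Z = -156
g(p) = 1/(-4 + p)
((Z + g(-3)) - 9) + (-112 + 140)/(-8 + 52) = ((-156 + 1/(-4 - 3)) - 9) + (-112 + 140)/(-8 + 52) = ((-156 + 1/(-7)) - 9) + 28/44 = ((-156 - ⅐) - 9) + 28*(1/44) = (-1093/7 - 9) + 7/11 = -1156/7 + 7/11 = -12667/77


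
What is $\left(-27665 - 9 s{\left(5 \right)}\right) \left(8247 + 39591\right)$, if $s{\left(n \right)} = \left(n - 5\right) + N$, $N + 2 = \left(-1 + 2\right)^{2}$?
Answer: $-1323007728$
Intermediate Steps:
$N = -1$ ($N = -2 + \left(-1 + 2\right)^{2} = -2 + 1^{2} = -2 + 1 = -1$)
$s{\left(n \right)} = -6 + n$ ($s{\left(n \right)} = \left(n - 5\right) - 1 = \left(-5 + n\right) - 1 = -6 + n$)
$\left(-27665 - 9 s{\left(5 \right)}\right) \left(8247 + 39591\right) = \left(-27665 - 9 \left(-6 + 5\right)\right) \left(8247 + 39591\right) = \left(-27665 - -9\right) 47838 = \left(-27665 + 9\right) 47838 = \left(-27656\right) 47838 = -1323007728$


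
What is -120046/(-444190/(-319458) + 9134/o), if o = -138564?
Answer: -442823467070196/4885901149 ≈ -90633.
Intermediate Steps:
-120046/(-444190/(-319458) + 9134/o) = -120046/(-444190/(-319458) + 9134/(-138564)) = -120046/(-444190*(-1/319458) + 9134*(-1/138564)) = -120046/(222095/159729 - 4567/69282) = -120046/4885901149/3688781526 = -120046*3688781526/4885901149 = -442823467070196/4885901149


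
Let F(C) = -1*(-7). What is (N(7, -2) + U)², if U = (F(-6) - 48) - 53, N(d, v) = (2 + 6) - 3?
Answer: 7921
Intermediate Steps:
F(C) = 7
N(d, v) = 5 (N(d, v) = 8 - 3 = 5)
U = -94 (U = (7 - 48) - 53 = -41 - 53 = -94)
(N(7, -2) + U)² = (5 - 94)² = (-89)² = 7921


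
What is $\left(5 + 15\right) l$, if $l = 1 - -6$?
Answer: $140$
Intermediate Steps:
$l = 7$ ($l = 1 + 6 = 7$)
$\left(5 + 15\right) l = \left(5 + 15\right) 7 = 20 \cdot 7 = 140$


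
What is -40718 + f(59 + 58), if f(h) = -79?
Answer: -40797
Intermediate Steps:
-40718 + f(59 + 58) = -40718 - 79 = -40797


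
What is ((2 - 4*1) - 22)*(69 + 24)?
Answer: -2232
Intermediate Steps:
((2 - 4*1) - 22)*(69 + 24) = ((2 - 4) - 22)*93 = (-2 - 22)*93 = -24*93 = -2232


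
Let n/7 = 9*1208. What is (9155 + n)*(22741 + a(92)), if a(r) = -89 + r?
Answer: 1939130696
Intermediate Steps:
n = 76104 (n = 7*(9*1208) = 7*10872 = 76104)
(9155 + n)*(22741 + a(92)) = (9155 + 76104)*(22741 + (-89 + 92)) = 85259*(22741 + 3) = 85259*22744 = 1939130696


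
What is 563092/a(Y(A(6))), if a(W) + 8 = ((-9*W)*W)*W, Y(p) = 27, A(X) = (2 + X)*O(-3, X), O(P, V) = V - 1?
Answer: -563092/177155 ≈ -3.1785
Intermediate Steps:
O(P, V) = -1 + V
A(X) = (-1 + X)*(2 + X) (A(X) = (2 + X)*(-1 + X) = (-1 + X)*(2 + X))
a(W) = -8 - 9*W³ (a(W) = -8 + ((-9*W)*W)*W = -8 + (-9*W²)*W = -8 - 9*W³)
563092/a(Y(A(6))) = 563092/(-8 - 9*27³) = 563092/(-8 - 9*19683) = 563092/(-8 - 177147) = 563092/(-177155) = 563092*(-1/177155) = -563092/177155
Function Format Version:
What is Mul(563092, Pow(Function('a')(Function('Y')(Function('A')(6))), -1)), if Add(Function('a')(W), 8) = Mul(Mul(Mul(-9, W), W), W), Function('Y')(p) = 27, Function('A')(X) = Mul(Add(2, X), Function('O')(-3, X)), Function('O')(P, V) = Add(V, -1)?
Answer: Rational(-563092, 177155) ≈ -3.1785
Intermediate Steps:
Function('O')(P, V) = Add(-1, V)
Function('A')(X) = Mul(Add(-1, X), Add(2, X)) (Function('A')(X) = Mul(Add(2, X), Add(-1, X)) = Mul(Add(-1, X), Add(2, X)))
Function('a')(W) = Add(-8, Mul(-9, Pow(W, 3))) (Function('a')(W) = Add(-8, Mul(Mul(Mul(-9, W), W), W)) = Add(-8, Mul(Mul(-9, Pow(W, 2)), W)) = Add(-8, Mul(-9, Pow(W, 3))))
Mul(563092, Pow(Function('a')(Function('Y')(Function('A')(6))), -1)) = Mul(563092, Pow(Add(-8, Mul(-9, Pow(27, 3))), -1)) = Mul(563092, Pow(Add(-8, Mul(-9, 19683)), -1)) = Mul(563092, Pow(Add(-8, -177147), -1)) = Mul(563092, Pow(-177155, -1)) = Mul(563092, Rational(-1, 177155)) = Rational(-563092, 177155)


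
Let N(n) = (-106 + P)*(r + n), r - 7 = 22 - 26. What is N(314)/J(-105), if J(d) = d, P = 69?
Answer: 11729/105 ≈ 111.70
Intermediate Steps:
r = 3 (r = 7 + (22 - 26) = 7 - 4 = 3)
N(n) = -111 - 37*n (N(n) = (-106 + 69)*(3 + n) = -37*(3 + n) = -111 - 37*n)
N(314)/J(-105) = (-111 - 37*314)/(-105) = (-111 - 11618)*(-1/105) = -11729*(-1/105) = 11729/105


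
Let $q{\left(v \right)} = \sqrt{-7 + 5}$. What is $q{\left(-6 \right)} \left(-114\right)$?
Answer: $- 114 i \sqrt{2} \approx - 161.22 i$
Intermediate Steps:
$q{\left(v \right)} = i \sqrt{2}$ ($q{\left(v \right)} = \sqrt{-2} = i \sqrt{2}$)
$q{\left(-6 \right)} \left(-114\right) = i \sqrt{2} \left(-114\right) = - 114 i \sqrt{2}$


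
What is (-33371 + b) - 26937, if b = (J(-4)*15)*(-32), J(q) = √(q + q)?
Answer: -60308 - 960*I*√2 ≈ -60308.0 - 1357.6*I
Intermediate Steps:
J(q) = √2*√q (J(q) = √(2*q) = √2*√q)
b = -960*I*√2 (b = ((√2*√(-4))*15)*(-32) = ((√2*(2*I))*15)*(-32) = ((2*I*√2)*15)*(-32) = (30*I*√2)*(-32) = -960*I*√2 ≈ -1357.6*I)
(-33371 + b) - 26937 = (-33371 - 960*I*√2) - 26937 = -60308 - 960*I*√2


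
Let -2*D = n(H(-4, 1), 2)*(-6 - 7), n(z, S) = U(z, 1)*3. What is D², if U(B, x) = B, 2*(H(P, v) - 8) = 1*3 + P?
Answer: 342225/16 ≈ 21389.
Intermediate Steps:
H(P, v) = 19/2 + P/2 (H(P, v) = 8 + (1*3 + P)/2 = 8 + (3 + P)/2 = 8 + (3/2 + P/2) = 19/2 + P/2)
n(z, S) = 3*z (n(z, S) = z*3 = 3*z)
D = 585/4 (D = -3*(19/2 + (½)*(-4))*(-6 - 7)/2 = -3*(19/2 - 2)*(-13)/2 = -3*(15/2)*(-13)/2 = -45*(-13)/4 = -½*(-585/2) = 585/4 ≈ 146.25)
D² = (585/4)² = 342225/16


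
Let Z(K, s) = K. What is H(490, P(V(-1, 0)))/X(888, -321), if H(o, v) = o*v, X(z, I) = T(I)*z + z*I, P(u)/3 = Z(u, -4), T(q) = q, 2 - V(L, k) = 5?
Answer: 245/31672 ≈ 0.0077355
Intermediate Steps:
V(L, k) = -3 (V(L, k) = 2 - 1*5 = 2 - 5 = -3)
P(u) = 3*u
X(z, I) = 2*I*z (X(z, I) = I*z + z*I = I*z + I*z = 2*I*z)
H(490, P(V(-1, 0)))/X(888, -321) = (490*(3*(-3)))/((2*(-321)*888)) = (490*(-9))/(-570096) = -4410*(-1/570096) = 245/31672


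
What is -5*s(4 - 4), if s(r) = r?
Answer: 0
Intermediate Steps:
-5*s(4 - 4) = -5*(4 - 4) = -5*0 = 0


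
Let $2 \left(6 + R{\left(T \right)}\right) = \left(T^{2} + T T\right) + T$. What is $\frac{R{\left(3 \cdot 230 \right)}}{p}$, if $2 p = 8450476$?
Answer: $\frac{15369}{136298} \approx 0.11276$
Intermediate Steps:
$p = 4225238$ ($p = \frac{1}{2} \cdot 8450476 = 4225238$)
$R{\left(T \right)} = -6 + T^{2} + \frac{T}{2}$ ($R{\left(T \right)} = -6 + \frac{\left(T^{2} + T T\right) + T}{2} = -6 + \frac{\left(T^{2} + T^{2}\right) + T}{2} = -6 + \frac{2 T^{2} + T}{2} = -6 + \frac{T + 2 T^{2}}{2} = -6 + \left(T^{2} + \frac{T}{2}\right) = -6 + T^{2} + \frac{T}{2}$)
$\frac{R{\left(3 \cdot 230 \right)}}{p} = \frac{-6 + \left(3 \cdot 230\right)^{2} + \frac{3 \cdot 230}{2}}{4225238} = \left(-6 + 690^{2} + \frac{1}{2} \cdot 690\right) \frac{1}{4225238} = \left(-6 + 476100 + 345\right) \frac{1}{4225238} = 476439 \cdot \frac{1}{4225238} = \frac{15369}{136298}$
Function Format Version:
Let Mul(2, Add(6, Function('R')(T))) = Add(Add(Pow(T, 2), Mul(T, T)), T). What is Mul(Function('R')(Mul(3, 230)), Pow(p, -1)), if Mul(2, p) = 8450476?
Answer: Rational(15369, 136298) ≈ 0.11276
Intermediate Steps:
p = 4225238 (p = Mul(Rational(1, 2), 8450476) = 4225238)
Function('R')(T) = Add(-6, Pow(T, 2), Mul(Rational(1, 2), T)) (Function('R')(T) = Add(-6, Mul(Rational(1, 2), Add(Add(Pow(T, 2), Mul(T, T)), T))) = Add(-6, Mul(Rational(1, 2), Add(Add(Pow(T, 2), Pow(T, 2)), T))) = Add(-6, Mul(Rational(1, 2), Add(Mul(2, Pow(T, 2)), T))) = Add(-6, Mul(Rational(1, 2), Add(T, Mul(2, Pow(T, 2))))) = Add(-6, Add(Pow(T, 2), Mul(Rational(1, 2), T))) = Add(-6, Pow(T, 2), Mul(Rational(1, 2), T)))
Mul(Function('R')(Mul(3, 230)), Pow(p, -1)) = Mul(Add(-6, Pow(Mul(3, 230), 2), Mul(Rational(1, 2), Mul(3, 230))), Pow(4225238, -1)) = Mul(Add(-6, Pow(690, 2), Mul(Rational(1, 2), 690)), Rational(1, 4225238)) = Mul(Add(-6, 476100, 345), Rational(1, 4225238)) = Mul(476439, Rational(1, 4225238)) = Rational(15369, 136298)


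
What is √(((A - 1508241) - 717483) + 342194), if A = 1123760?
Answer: I*√759770 ≈ 871.65*I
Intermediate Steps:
√(((A - 1508241) - 717483) + 342194) = √(((1123760 - 1508241) - 717483) + 342194) = √((-384481 - 717483) + 342194) = √(-1101964 + 342194) = √(-759770) = I*√759770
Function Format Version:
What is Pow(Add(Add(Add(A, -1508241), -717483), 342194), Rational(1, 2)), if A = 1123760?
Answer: Mul(I, Pow(759770, Rational(1, 2))) ≈ Mul(871.65, I)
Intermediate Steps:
Pow(Add(Add(Add(A, -1508241), -717483), 342194), Rational(1, 2)) = Pow(Add(Add(Add(1123760, -1508241), -717483), 342194), Rational(1, 2)) = Pow(Add(Add(-384481, -717483), 342194), Rational(1, 2)) = Pow(Add(-1101964, 342194), Rational(1, 2)) = Pow(-759770, Rational(1, 2)) = Mul(I, Pow(759770, Rational(1, 2)))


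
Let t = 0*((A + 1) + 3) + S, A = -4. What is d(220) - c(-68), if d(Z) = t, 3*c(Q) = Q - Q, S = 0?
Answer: 0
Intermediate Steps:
c(Q) = 0 (c(Q) = (Q - Q)/3 = (1/3)*0 = 0)
t = 0 (t = 0*((-4 + 1) + 3) + 0 = 0*(-3 + 3) + 0 = 0*0 + 0 = 0 + 0 = 0)
d(Z) = 0
d(220) - c(-68) = 0 - 1*0 = 0 + 0 = 0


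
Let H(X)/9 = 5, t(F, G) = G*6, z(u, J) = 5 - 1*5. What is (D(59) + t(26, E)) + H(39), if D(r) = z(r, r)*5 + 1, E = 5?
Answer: 76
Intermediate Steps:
z(u, J) = 0 (z(u, J) = 5 - 5 = 0)
t(F, G) = 6*G
D(r) = 1 (D(r) = 0*5 + 1 = 0 + 1 = 1)
H(X) = 45 (H(X) = 9*5 = 45)
(D(59) + t(26, E)) + H(39) = (1 + 6*5) + 45 = (1 + 30) + 45 = 31 + 45 = 76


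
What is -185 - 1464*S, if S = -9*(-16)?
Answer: -211001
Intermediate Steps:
S = 144
-185 - 1464*S = -185 - 1464*144 = -185 - 210816 = -211001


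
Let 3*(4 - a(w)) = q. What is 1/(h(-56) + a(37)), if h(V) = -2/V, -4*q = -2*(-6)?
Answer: 28/141 ≈ 0.19858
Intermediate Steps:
q = -3 (q = -(-1)*(-6)/2 = -¼*12 = -3)
a(w) = 5 (a(w) = 4 - ⅓*(-3) = 4 + 1 = 5)
1/(h(-56) + a(37)) = 1/(-2/(-56) + 5) = 1/(-2*(-1/56) + 5) = 1/(1/28 + 5) = 1/(141/28) = 28/141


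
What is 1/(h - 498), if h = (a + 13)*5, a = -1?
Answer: -1/438 ≈ -0.0022831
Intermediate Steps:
h = 60 (h = (-1 + 13)*5 = 12*5 = 60)
1/(h - 498) = 1/(60 - 498) = 1/(-438) = -1/438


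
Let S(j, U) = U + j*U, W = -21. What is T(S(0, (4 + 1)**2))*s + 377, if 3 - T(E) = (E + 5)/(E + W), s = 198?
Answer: -514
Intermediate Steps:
S(j, U) = U + U*j
T(E) = 3 - (5 + E)/(-21 + E) (T(E) = 3 - (E + 5)/(E - 21) = 3 - (5 + E)/(-21 + E))
T(S(0, (4 + 1)**2))*s + 377 = (2*(-34 + (4 + 1)**2*(1 + 0))/(-21 + (4 + 1)**2*(1 + 0)))*198 + 377 = (2*(-34 + 5**2*1)/(-21 + 5**2*1))*198 + 377 = (2*(-34 + 25*1)/(-21 + 25*1))*198 + 377 = (2*(-34 + 25)/(-21 + 25))*198 + 377 = (2*(-9)/4)*198 + 377 = (2*(1/4)*(-9))*198 + 377 = -9/2*198 + 377 = -891 + 377 = -514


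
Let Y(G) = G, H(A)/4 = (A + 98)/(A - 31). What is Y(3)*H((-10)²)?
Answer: 792/23 ≈ 34.435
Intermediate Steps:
H(A) = 4*(98 + A)/(-31 + A) (H(A) = 4*((A + 98)/(A - 31)) = 4*((98 + A)/(-31 + A)) = 4*(98 + A)/(-31 + A))
Y(3)*H((-10)²) = 3*(4*(98 + (-10)²)/(-31 + (-10)²)) = 3*(4*(98 + 100)/(-31 + 100)) = 3*(4*198/69) = 3*(4*(1/69)*198) = 3*(264/23) = 792/23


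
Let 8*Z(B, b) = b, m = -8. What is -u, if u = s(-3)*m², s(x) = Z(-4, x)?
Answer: 24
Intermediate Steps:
Z(B, b) = b/8
s(x) = x/8
u = -24 (u = ((⅛)*(-3))*(-8)² = -3/8*64 = -24)
-u = -1*(-24) = 24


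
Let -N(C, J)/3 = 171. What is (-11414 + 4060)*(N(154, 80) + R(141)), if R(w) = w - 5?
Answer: 2772458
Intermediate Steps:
N(C, J) = -513 (N(C, J) = -3*171 = -513)
R(w) = -5 + w
(-11414 + 4060)*(N(154, 80) + R(141)) = (-11414 + 4060)*(-513 + (-5 + 141)) = -7354*(-513 + 136) = -7354*(-377) = 2772458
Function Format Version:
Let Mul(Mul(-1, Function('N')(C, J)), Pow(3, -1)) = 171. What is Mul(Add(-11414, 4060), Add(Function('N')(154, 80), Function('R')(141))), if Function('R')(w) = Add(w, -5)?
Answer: 2772458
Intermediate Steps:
Function('N')(C, J) = -513 (Function('N')(C, J) = Mul(-3, 171) = -513)
Function('R')(w) = Add(-5, w)
Mul(Add(-11414, 4060), Add(Function('N')(154, 80), Function('R')(141))) = Mul(Add(-11414, 4060), Add(-513, Add(-5, 141))) = Mul(-7354, Add(-513, 136)) = Mul(-7354, -377) = 2772458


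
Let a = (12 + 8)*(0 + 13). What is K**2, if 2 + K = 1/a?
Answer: 269361/67600 ≈ 3.9846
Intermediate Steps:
a = 260 (a = 20*13 = 260)
K = -519/260 (K = -2 + 1/260 = -519/260 ≈ -1.9962)
K**2 = (-519/260)**2 = 269361/67600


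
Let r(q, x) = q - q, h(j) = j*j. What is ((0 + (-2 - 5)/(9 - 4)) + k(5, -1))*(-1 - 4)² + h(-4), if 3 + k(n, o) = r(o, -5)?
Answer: -94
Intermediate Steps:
h(j) = j²
r(q, x) = 0
k(n, o) = -3 (k(n, o) = -3 + 0 = -3)
((0 + (-2 - 5)/(9 - 4)) + k(5, -1))*(-1 - 4)² + h(-4) = ((0 + (-2 - 5)/(9 - 4)) - 3)*(-1 - 4)² + (-4)² = ((0 - 7/5) - 3)*(-5)² + 16 = ((0 - 7*⅕) - 3)*25 + 16 = ((0 - 7/5) - 3)*25 + 16 = (-7/5 - 3)*25 + 16 = -22/5*25 + 16 = -110 + 16 = -94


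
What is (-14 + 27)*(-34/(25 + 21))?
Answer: -221/23 ≈ -9.6087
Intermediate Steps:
(-14 + 27)*(-34/(25 + 21)) = 13*(-34/46) = 13*(-34*1/46) = 13*(-17/23) = -221/23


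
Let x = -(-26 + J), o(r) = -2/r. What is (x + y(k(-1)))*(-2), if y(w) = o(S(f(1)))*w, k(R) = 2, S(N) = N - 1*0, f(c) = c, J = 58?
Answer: 72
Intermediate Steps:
S(N) = N (S(N) = N + 0 = N)
y(w) = -2*w (y(w) = (-2/1)*w = (-2*1)*w = -2*w)
x = -32 (x = -(-26 + 58) = -1*32 = -32)
(x + y(k(-1)))*(-2) = (-32 - 2*2)*(-2) = (-32 - 4)*(-2) = -36*(-2) = 72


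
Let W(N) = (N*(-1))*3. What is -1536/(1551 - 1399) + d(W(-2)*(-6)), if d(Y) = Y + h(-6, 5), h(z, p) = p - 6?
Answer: -895/19 ≈ -47.105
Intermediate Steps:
h(z, p) = -6 + p
W(N) = -3*N (W(N) = -N*3 = -3*N)
d(Y) = -1 + Y (d(Y) = Y + (-6 + 5) = Y - 1 = -1 + Y)
-1536/(1551 - 1399) + d(W(-2)*(-6)) = -1536/(1551 - 1399) + (-1 - 3*(-2)*(-6)) = -1536/152 + (-1 + 6*(-6)) = -1536*1/152 + (-1 - 36) = -192/19 - 37 = -895/19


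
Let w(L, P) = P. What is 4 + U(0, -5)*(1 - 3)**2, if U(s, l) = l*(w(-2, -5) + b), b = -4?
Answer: 184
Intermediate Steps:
U(s, l) = -9*l (U(s, l) = l*(-5 - 4) = l*(-9) = -9*l)
4 + U(0, -5)*(1 - 3)**2 = 4 + (-9*(-5))*(1 - 3)**2 = 4 + 45*(-2)**2 = 4 + 45*4 = 4 + 180 = 184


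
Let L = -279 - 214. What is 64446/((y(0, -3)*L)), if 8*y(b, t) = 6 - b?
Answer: -85928/493 ≈ -174.30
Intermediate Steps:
y(b, t) = ¾ - b/8 (y(b, t) = (6 - b)/8 = ¾ - b/8)
L = -493
64446/((y(0, -3)*L)) = 64446/(((¾ - ⅛*0)*(-493))) = 64446/(((¾ + 0)*(-493))) = 64446/(((¾)*(-493))) = 64446/(-1479/4) = 64446*(-4/1479) = -85928/493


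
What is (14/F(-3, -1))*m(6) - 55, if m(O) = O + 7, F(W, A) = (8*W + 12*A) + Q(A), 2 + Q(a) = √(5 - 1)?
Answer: -1081/18 ≈ -60.056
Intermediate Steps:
Q(a) = 0 (Q(a) = -2 + √(5 - 1) = -2 + √4 = -2 + 2 = 0)
F(W, A) = 8*W + 12*A (F(W, A) = (8*W + 12*A) + 0 = 8*W + 12*A)
m(O) = 7 + O
(14/F(-3, -1))*m(6) - 55 = (14/(8*(-3) + 12*(-1)))*(7 + 6) - 55 = (14/(-24 - 12))*13 - 55 = (14/(-36))*13 - 55 = (14*(-1/36))*13 - 55 = -7/18*13 - 55 = -91/18 - 55 = -1081/18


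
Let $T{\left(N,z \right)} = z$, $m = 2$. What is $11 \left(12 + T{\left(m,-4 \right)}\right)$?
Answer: $88$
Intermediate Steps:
$11 \left(12 + T{\left(m,-4 \right)}\right) = 11 \left(12 - 4\right) = 11 \cdot 8 = 88$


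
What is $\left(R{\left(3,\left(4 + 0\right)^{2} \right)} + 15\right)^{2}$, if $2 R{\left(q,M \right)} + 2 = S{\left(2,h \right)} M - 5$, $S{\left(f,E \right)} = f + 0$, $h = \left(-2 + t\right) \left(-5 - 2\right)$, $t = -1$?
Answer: $\frac{3025}{4} \approx 756.25$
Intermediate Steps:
$h = 21$ ($h = \left(-2 - 1\right) \left(-5 - 2\right) = \left(-3\right) \left(-7\right) = 21$)
$S{\left(f,E \right)} = f$
$R{\left(q,M \right)} = - \frac{7}{2} + M$ ($R{\left(q,M \right)} = -1 + \frac{2 M - 5}{2} = -1 + \frac{-5 + 2 M}{2} = -1 + \left(- \frac{5}{2} + M\right) = - \frac{7}{2} + M$)
$\left(R{\left(3,\left(4 + 0\right)^{2} \right)} + 15\right)^{2} = \left(\left(- \frac{7}{2} + \left(4 + 0\right)^{2}\right) + 15\right)^{2} = \left(\left(- \frac{7}{2} + 4^{2}\right) + 15\right)^{2} = \left(\left(- \frac{7}{2} + 16\right) + 15\right)^{2} = \left(\frac{25}{2} + 15\right)^{2} = \left(\frac{55}{2}\right)^{2} = \frac{3025}{4}$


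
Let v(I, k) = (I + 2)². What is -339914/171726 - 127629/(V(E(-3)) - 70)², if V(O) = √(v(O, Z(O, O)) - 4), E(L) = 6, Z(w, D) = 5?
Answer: -364600278007/12571201830 - 893403*√15/585640 ≈ -34.911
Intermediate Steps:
v(I, k) = (2 + I)²
V(O) = √(-4 + (2 + O)²) (V(O) = √((2 + O)² - 4) = √(-4 + (2 + O)²))
-339914/171726 - 127629/(V(E(-3)) - 70)² = -339914/171726 - 127629/(√(6*(4 + 6)) - 70)² = -339914*1/171726 - 127629/(√(6*10) - 70)² = -169957/85863 - 127629/(√60 - 70)² = -169957/85863 - 127629/(2*√15 - 70)² = -169957/85863 - 127629/(-70 + 2*√15)²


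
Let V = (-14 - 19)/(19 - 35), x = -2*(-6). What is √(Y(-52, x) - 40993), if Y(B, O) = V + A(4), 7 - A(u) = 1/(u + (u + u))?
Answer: I*√5901699/12 ≈ 202.45*I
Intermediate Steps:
x = 12
V = 33/16 (V = -33/(-16) = -33*(-1/16) = 33/16 ≈ 2.0625)
A(u) = 7 - 1/(3*u) (A(u) = 7 - 1/(u + (u + u)) = 7 - 1/(u + 2*u) = 7 - 1/(3*u))
Y(B, O) = 431/48 (Y(B, O) = 33/16 + (7 - ⅓/4) = 33/16 + (7 - ⅓*¼) = 33/16 + (7 - 1/12) = 33/16 + 83/12 = 431/48)
√(Y(-52, x) - 40993) = √(431/48 - 40993) = √(-1967233/48) = I*√5901699/12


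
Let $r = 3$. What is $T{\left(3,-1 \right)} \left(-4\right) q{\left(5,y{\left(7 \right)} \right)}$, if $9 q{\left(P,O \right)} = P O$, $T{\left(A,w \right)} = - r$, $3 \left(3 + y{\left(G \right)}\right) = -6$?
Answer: $- \frac{100}{3} \approx -33.333$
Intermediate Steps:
$y{\left(G \right)} = -5$ ($y{\left(G \right)} = -3 + \frac{1}{3} \left(-6\right) = -3 - 2 = -5$)
$T{\left(A,w \right)} = -3$ ($T{\left(A,w \right)} = \left(-1\right) 3 = -3$)
$q{\left(P,O \right)} = \frac{O P}{9}$ ($q{\left(P,O \right)} = \frac{P O}{9} = \frac{O P}{9}$)
$T{\left(3,-1 \right)} \left(-4\right) q{\left(5,y{\left(7 \right)} \right)} = \left(-3\right) \left(-4\right) \frac{1}{9} \left(-5\right) 5 = 12 \left(- \frac{25}{9}\right) = - \frac{100}{3}$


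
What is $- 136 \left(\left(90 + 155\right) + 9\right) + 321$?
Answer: $-34223$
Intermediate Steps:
$- 136 \left(\left(90 + 155\right) + 9\right) + 321 = - 136 \left(245 + 9\right) + 321 = \left(-136\right) 254 + 321 = -34544 + 321 = -34223$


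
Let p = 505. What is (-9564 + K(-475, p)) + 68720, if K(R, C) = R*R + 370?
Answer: 285151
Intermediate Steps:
K(R, C) = 370 + R² (K(R, C) = R² + 370 = 370 + R²)
(-9564 + K(-475, p)) + 68720 = (-9564 + (370 + (-475)²)) + 68720 = (-9564 + (370 + 225625)) + 68720 = (-9564 + 225995) + 68720 = 216431 + 68720 = 285151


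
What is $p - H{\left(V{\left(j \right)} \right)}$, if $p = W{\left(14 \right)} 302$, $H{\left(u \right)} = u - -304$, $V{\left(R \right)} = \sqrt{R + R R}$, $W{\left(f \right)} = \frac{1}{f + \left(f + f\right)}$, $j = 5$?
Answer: $- \frac{6233}{21} - \sqrt{30} \approx -302.29$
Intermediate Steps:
$W{\left(f \right)} = \frac{1}{3 f}$ ($W{\left(f \right)} = \frac{1}{f + 2 f} = \frac{1}{3 f}$)
$V{\left(R \right)} = \sqrt{R + R^{2}}$
$H{\left(u \right)} = 304 + u$ ($H{\left(u \right)} = u + 304 = 304 + u$)
$p = \frac{151}{21}$ ($p = \frac{1}{3 \cdot 14} \cdot 302 = \frac{1}{3} \cdot \frac{1}{14} \cdot 302 = \frac{1}{42} \cdot 302 = \frac{151}{21} \approx 7.1905$)
$p - H{\left(V{\left(j \right)} \right)} = \frac{151}{21} - \left(304 + \sqrt{5 \left(1 + 5\right)}\right) = \frac{151}{21} - \left(304 + \sqrt{5 \cdot 6}\right) = \frac{151}{21} - \left(304 + \sqrt{30}\right) = - \frac{6233}{21} - \sqrt{30}$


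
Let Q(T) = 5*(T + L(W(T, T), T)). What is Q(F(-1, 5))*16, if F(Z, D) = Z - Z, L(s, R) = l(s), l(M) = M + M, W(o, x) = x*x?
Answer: 0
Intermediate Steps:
W(o, x) = x²
l(M) = 2*M
L(s, R) = 2*s
F(Z, D) = 0
Q(T) = 5*T + 10*T² (Q(T) = 5*(T + 2*T²) = 5*T + 10*T²)
Q(F(-1, 5))*16 = (5*0*(1 + 2*0))*16 = (5*0*(1 + 0))*16 = (5*0*1)*16 = 0*16 = 0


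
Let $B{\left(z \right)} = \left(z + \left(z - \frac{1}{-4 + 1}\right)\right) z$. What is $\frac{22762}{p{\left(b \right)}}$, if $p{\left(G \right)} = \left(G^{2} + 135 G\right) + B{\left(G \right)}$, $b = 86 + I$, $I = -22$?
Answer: $\frac{34143}{31424} \approx 1.0865$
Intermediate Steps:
$b = 64$ ($b = 86 - 22 = 64$)
$B{\left(z \right)} = z \left(\frac{1}{3} + 2 z\right)$ ($B{\left(z \right)} = \left(z + \left(z - \frac{1}{-3}\right)\right) z = \left(z + \left(z - - \frac{1}{3}\right)\right) z = \left(z + \left(z + \frac{1}{3}\right)\right) z = \left(z + \left(\frac{1}{3} + z\right)\right) z = \left(\frac{1}{3} + 2 z\right) z = z \left(\frac{1}{3} + 2 z\right)$)
$p{\left(G \right)} = G^{2} + 135 G + \frac{G \left(1 + 6 G\right)}{3}$ ($p{\left(G \right)} = \left(G^{2} + 135 G\right) + \frac{G \left(1 + 6 G\right)}{3} = G^{2} + 135 G + \frac{G \left(1 + 6 G\right)}{3}$)
$\frac{22762}{p{\left(b \right)}} = \frac{22762}{\frac{1}{3} \cdot 64 \left(406 + 9 \cdot 64\right)} = \frac{22762}{\frac{1}{3} \cdot 64 \left(406 + 576\right)} = \frac{22762}{\frac{1}{3} \cdot 64 \cdot 982} = \frac{22762}{\frac{62848}{3}} = 22762 \cdot \frac{3}{62848} = \frac{34143}{31424}$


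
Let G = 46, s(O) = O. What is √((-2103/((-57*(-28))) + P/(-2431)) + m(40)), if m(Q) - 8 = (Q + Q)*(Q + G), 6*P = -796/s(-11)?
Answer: √25917042315802911/1939938 ≈ 82.986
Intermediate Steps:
P = 398/33 (P = (-796/(-11))/6 = (-796*(-1/11))/6 = (⅙)*(796/11) = 398/33 ≈ 12.061)
m(Q) = 8 + 2*Q*(46 + Q) (m(Q) = 8 + (Q + Q)*(Q + 46) = 8 + (2*Q)*(46 + Q) = 8 + 2*Q*(46 + Q))
√((-2103/((-57*(-28))) + P/(-2431)) + m(40)) = √((-2103/((-57*(-28))) + (398/33)/(-2431)) + (8 + 2*40² + 92*40)) = √((-2103/1596 + (398/33)*(-1/2431)) + (8 + 2*1600 + 3680)) = √((-2103*1/1596 - 398/80223) + (8 + 3200 + 3680)) = √((-701/532 - 398/80223) + 6888) = √(-56448059/42678636 + 6888) = √(293913996709/42678636) = √25917042315802911/1939938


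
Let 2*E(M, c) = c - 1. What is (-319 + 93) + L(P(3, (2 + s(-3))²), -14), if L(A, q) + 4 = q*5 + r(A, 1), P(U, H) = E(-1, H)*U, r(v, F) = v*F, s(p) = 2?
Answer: -555/2 ≈ -277.50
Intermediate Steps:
E(M, c) = -½ + c/2 (E(M, c) = (c - 1)/2 = (-1 + c)/2 = -½ + c/2)
r(v, F) = F*v
P(U, H) = U*(-½ + H/2) (P(U, H) = (-½ + H/2)*U = U*(-½ + H/2))
L(A, q) = -4 + A + 5*q (L(A, q) = -4 + (q*5 + 1*A) = -4 + (5*q + A) = -4 + (A + 5*q) = -4 + A + 5*q)
(-319 + 93) + L(P(3, (2 + s(-3))²), -14) = (-319 + 93) + (-4 + (½)*3*(-1 + (2 + 2)²) + 5*(-14)) = -226 + (-4 + (½)*3*(-1 + 4²) - 70) = -226 + (-4 + (½)*3*(-1 + 16) - 70) = -226 + (-4 + (½)*3*15 - 70) = -226 + (-4 + 45/2 - 70) = -226 - 103/2 = -555/2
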